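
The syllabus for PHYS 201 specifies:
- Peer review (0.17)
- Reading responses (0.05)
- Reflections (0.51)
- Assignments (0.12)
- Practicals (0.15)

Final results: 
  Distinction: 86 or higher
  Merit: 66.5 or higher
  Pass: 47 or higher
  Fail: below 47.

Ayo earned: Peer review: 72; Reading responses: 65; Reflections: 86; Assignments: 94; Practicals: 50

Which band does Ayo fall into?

Weighted total:
  Peer review 72 × 0.17 = 12.24
  Reading responses 65 × 0.05 = 3.25
  Reflections 86 × 0.51 = 43.86
  Assignments 94 × 0.12 = 11.28
  Practicals 50 × 0.15 = 7.5
Sum = 78.13
78.13 is ≥ 66.5 and < 86 → Merit

Merit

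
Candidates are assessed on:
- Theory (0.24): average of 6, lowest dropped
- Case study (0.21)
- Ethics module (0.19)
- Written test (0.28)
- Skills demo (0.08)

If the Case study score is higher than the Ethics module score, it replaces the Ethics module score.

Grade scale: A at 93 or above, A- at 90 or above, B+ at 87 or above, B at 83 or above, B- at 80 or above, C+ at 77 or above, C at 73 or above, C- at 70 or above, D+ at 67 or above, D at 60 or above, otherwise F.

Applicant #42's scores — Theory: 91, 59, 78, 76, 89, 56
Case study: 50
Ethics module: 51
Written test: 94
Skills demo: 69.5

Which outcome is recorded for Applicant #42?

C-

Theory: drop 56 → average of remaining 5 = 393/5 = 78.6
Case study (50) ≤ Ethics module (51), so Ethics module stays at 51.
Weighted total:
  Theory 78.6 × 0.24 = 18.864
  Case study 50 × 0.21 = 10.5
  Ethics module 51 × 0.19 = 9.69
  Written test 94 × 0.28 = 26.32
  Skills demo 69.5 × 0.08 = 5.56
Sum = 70.934
70.934 is ≥ 70 and < 73 → C-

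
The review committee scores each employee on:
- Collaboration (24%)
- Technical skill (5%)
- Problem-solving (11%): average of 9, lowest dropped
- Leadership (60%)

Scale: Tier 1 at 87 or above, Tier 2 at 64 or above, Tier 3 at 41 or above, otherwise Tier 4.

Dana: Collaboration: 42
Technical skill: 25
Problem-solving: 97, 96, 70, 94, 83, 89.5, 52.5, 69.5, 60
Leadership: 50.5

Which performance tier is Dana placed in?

Problem-solving: drop 52.5 → average of remaining 8 = 659/8 = 82.375
Weighted total:
  Collaboration 42 × 0.24 = 10.08
  Technical skill 25 × 0.05 = 1.25
  Problem-solving 82.375 × 0.11 = 9.06125
  Leadership 50.5 × 0.6 = 30.3
Sum = 50.69125
50.69125 is ≥ 41 and < 64 → Tier 3

Tier 3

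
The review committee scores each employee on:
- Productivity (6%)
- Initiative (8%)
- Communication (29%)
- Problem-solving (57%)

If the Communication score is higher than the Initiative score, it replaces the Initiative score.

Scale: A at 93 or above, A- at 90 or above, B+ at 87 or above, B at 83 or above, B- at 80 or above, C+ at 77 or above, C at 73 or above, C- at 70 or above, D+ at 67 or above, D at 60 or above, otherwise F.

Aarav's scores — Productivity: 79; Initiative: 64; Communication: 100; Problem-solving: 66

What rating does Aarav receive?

Communication (100) > Initiative (64), so Initiative counts as 100.
Weighted total:
  Productivity 79 × 0.06 = 4.74
  Initiative 100 × 0.08 = 8
  Communication 100 × 0.29 = 29
  Problem-solving 66 × 0.57 = 37.62
Sum = 79.36
79.36 is ≥ 77 and < 80 → C+

C+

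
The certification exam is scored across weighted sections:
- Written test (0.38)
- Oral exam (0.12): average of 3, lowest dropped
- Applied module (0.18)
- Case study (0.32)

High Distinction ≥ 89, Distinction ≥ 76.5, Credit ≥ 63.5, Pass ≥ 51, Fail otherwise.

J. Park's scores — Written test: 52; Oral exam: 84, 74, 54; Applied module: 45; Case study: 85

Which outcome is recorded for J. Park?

Oral exam: drop 54 → average of remaining 2 = 158/2 = 79
Weighted total:
  Written test 52 × 0.38 = 19.76
  Oral exam 79 × 0.12 = 9.48
  Applied module 45 × 0.18 = 8.1
  Case study 85 × 0.32 = 27.2
Sum = 64.54
64.54 is ≥ 63.5 and < 76.5 → Credit

Credit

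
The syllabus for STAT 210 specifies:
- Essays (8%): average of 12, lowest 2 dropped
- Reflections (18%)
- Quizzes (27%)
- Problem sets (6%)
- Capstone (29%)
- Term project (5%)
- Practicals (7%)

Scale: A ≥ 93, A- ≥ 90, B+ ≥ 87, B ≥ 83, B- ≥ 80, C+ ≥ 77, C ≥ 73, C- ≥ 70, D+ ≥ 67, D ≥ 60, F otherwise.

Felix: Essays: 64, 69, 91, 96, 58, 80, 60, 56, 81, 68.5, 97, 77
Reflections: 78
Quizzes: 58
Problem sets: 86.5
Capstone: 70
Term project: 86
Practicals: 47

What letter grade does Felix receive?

D+

Essays: drop 56, 58 → average of remaining 10 = 783.5/10 = 78.35
Weighted total:
  Essays 78.35 × 0.08 = 6.268
  Reflections 78 × 0.18 = 14.04
  Quizzes 58 × 0.27 = 15.66
  Problem sets 86.5 × 0.06 = 5.19
  Capstone 70 × 0.29 = 20.3
  Term project 86 × 0.05 = 4.3
  Practicals 47 × 0.07 = 3.29
Sum = 69.048
69.048 is ≥ 67 and < 70 → D+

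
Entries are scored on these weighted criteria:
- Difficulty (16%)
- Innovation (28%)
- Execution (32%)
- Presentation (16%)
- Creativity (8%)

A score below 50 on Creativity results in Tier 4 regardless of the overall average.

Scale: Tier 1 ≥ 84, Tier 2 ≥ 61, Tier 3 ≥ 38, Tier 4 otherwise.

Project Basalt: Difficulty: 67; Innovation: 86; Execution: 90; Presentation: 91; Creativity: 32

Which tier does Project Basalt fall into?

Creativity score 32 < 50: minimum not met.
Weighted total:
  Difficulty 67 × 0.16 = 10.72
  Innovation 86 × 0.28 = 24.08
  Execution 90 × 0.32 = 28.8
  Presentation 91 × 0.16 = 14.56
  Creativity 32 × 0.08 = 2.56
Sum = 80.72
Because the Creativity minimum was not met, the result is Tier 4.

Tier 4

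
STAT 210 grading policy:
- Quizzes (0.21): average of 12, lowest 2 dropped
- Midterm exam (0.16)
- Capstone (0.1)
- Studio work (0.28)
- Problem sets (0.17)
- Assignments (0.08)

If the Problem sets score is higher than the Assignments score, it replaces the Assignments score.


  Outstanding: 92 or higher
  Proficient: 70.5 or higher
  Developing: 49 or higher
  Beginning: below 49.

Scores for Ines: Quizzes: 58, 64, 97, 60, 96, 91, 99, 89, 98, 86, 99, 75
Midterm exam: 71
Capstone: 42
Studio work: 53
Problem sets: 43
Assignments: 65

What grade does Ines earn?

Developing

Quizzes: drop 58, 60 → average of remaining 10 = 894/10 = 89.4
Problem sets (43) ≤ Assignments (65), so Assignments stays at 65.
Weighted total:
  Quizzes 89.4 × 0.21 = 18.774
  Midterm exam 71 × 0.16 = 11.36
  Capstone 42 × 0.1 = 4.2
  Studio work 53 × 0.28 = 14.84
  Problem sets 43 × 0.17 = 7.31
  Assignments 65 × 0.08 = 5.2
Sum = 61.684
61.684 is ≥ 49 and < 70.5 → Developing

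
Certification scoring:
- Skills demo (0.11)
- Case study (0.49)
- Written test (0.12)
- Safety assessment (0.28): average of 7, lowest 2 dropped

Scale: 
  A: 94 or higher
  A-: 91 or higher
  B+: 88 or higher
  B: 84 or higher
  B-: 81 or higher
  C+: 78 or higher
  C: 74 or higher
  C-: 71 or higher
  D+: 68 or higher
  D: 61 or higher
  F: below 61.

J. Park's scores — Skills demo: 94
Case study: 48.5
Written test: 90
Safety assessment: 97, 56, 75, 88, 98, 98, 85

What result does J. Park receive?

Safety assessment: drop 56, 75 → average of remaining 5 = 466/5 = 93.2
Weighted total:
  Skills demo 94 × 0.11 = 10.34
  Case study 48.5 × 0.49 = 23.765
  Written test 90 × 0.12 = 10.8
  Safety assessment 93.2 × 0.28 = 26.096
Sum = 71.001
71.001 is ≥ 71 and < 74 → C-

C-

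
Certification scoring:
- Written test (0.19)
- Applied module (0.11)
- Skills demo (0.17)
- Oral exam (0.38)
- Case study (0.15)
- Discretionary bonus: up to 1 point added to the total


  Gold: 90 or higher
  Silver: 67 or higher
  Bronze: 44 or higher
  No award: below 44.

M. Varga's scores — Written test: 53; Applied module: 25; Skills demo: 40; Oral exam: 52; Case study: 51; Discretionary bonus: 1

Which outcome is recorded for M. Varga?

Bronze

Weighted total:
  Written test 53 × 0.19 = 10.07
  Applied module 25 × 0.11 = 2.75
  Skills demo 40 × 0.17 = 6.8
  Oral exam 52 × 0.38 = 19.76
  Case study 51 × 0.15 = 7.65
Sum = 47.03
Discretionary bonus: 47.03 + 1 = 48.03
48.03 is ≥ 44 and < 67 → Bronze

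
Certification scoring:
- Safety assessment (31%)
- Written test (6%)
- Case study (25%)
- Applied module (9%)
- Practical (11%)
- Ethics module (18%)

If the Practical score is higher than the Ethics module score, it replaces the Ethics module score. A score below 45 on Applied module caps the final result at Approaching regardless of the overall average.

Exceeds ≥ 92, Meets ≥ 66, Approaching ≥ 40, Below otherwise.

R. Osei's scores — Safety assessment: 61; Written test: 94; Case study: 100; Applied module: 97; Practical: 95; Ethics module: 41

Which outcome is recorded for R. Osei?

Practical (95) > Ethics module (41), so Ethics module counts as 95.
Applied module score 97 ≥ 45: minimum met.
Weighted total:
  Safety assessment 61 × 0.31 = 18.91
  Written test 94 × 0.06 = 5.64
  Case study 100 × 0.25 = 25
  Applied module 97 × 0.09 = 8.73
  Practical 95 × 0.11 = 10.45
  Ethics module 95 × 0.18 = 17.1
Sum = 85.83
85.83 is ≥ 66 and < 92 → Meets

Meets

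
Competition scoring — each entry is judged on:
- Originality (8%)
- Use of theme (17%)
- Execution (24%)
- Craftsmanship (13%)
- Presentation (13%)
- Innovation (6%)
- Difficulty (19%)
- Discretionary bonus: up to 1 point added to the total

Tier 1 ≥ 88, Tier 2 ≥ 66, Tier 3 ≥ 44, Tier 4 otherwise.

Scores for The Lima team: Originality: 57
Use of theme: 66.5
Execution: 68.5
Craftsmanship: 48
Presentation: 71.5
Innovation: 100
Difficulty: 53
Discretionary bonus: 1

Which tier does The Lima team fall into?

Tier 3

Weighted total:
  Originality 57 × 0.08 = 4.56
  Use of theme 66.5 × 0.17 = 11.305
  Execution 68.5 × 0.24 = 16.44
  Craftsmanship 48 × 0.13 = 6.24
  Presentation 71.5 × 0.13 = 9.295
  Innovation 100 × 0.06 = 6
  Difficulty 53 × 0.19 = 10.07
Sum = 63.91
Discretionary bonus: 63.91 + 1 = 64.91
64.91 is ≥ 44 and < 66 → Tier 3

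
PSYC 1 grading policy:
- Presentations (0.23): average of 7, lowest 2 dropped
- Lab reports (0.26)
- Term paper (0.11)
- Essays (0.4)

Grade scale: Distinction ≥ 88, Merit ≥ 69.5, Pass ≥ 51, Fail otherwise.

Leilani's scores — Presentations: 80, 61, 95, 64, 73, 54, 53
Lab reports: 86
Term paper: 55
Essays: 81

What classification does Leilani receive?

Presentations: drop 53, 54 → average of remaining 5 = 373/5 = 74.6
Weighted total:
  Presentations 74.6 × 0.23 = 17.158
  Lab reports 86 × 0.26 = 22.36
  Term paper 55 × 0.11 = 6.05
  Essays 81 × 0.4 = 32.4
Sum = 77.968
77.968 is ≥ 69.5 and < 88 → Merit

Merit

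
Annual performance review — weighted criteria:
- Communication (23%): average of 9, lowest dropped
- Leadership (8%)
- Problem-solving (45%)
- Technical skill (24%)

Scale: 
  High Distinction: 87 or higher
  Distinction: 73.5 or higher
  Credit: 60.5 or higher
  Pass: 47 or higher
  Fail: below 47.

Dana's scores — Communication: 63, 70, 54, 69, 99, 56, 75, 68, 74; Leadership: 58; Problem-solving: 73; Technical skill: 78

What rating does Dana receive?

Communication: drop 54 → average of remaining 8 = 574/8 = 71.75
Weighted total:
  Communication 71.75 × 0.23 = 16.5025
  Leadership 58 × 0.08 = 4.64
  Problem-solving 73 × 0.45 = 32.85
  Technical skill 78 × 0.24 = 18.72
Sum = 72.7125
72.7125 is ≥ 60.5 and < 73.5 → Credit

Credit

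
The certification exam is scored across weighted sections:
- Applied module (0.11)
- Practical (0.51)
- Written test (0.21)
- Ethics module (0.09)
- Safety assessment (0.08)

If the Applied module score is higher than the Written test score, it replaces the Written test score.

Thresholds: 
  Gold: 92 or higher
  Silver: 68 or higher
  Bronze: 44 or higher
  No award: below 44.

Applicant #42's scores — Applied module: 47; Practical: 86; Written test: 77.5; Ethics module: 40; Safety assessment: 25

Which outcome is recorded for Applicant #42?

Silver

Applied module (47) ≤ Written test (77.5), so Written test stays at 77.5.
Weighted total:
  Applied module 47 × 0.11 = 5.17
  Practical 86 × 0.51 = 43.86
  Written test 77.5 × 0.21 = 16.275
  Ethics module 40 × 0.09 = 3.6
  Safety assessment 25 × 0.08 = 2
Sum = 70.905
70.905 is ≥ 68 and < 92 → Silver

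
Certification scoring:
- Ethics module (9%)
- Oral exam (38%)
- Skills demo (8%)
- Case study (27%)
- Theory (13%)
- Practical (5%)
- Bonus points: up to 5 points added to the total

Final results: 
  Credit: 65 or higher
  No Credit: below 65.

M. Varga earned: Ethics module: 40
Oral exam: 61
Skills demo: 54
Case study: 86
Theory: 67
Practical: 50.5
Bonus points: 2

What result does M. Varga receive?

Credit

Weighted total:
  Ethics module 40 × 0.09 = 3.6
  Oral exam 61 × 0.38 = 23.18
  Skills demo 54 × 0.08 = 4.32
  Case study 86 × 0.27 = 23.22
  Theory 67 × 0.13 = 8.71
  Practical 50.5 × 0.05 = 2.525
Sum = 65.555
Bonus points: 65.555 + 2 = 67.555
67.555 ≥ 65 → Credit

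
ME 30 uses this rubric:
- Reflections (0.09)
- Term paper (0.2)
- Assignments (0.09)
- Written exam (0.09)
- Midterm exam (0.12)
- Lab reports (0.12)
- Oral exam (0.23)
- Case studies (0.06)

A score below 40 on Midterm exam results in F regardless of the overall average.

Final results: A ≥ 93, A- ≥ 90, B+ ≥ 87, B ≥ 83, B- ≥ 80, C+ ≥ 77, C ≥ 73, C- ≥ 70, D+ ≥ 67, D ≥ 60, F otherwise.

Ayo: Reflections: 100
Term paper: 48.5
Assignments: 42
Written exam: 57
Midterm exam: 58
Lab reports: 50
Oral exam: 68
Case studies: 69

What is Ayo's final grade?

D

Midterm exam score 58 ≥ 40: minimum met.
Weighted total:
  Reflections 100 × 0.09 = 9
  Term paper 48.5 × 0.2 = 9.7
  Assignments 42 × 0.09 = 3.78
  Written exam 57 × 0.09 = 5.13
  Midterm exam 58 × 0.12 = 6.96
  Lab reports 50 × 0.12 = 6
  Oral exam 68 × 0.23 = 15.64
  Case studies 69 × 0.06 = 4.14
Sum = 60.35
60.35 is ≥ 60 and < 67 → D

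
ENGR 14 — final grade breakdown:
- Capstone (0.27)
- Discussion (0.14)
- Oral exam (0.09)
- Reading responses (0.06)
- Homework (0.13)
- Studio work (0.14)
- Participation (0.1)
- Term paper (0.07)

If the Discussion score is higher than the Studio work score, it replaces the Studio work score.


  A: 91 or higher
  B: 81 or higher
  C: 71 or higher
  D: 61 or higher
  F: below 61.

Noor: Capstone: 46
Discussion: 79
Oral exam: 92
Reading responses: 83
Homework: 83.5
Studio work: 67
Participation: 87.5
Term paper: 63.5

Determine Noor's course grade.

Discussion (79) > Studio work (67), so Studio work counts as 79.
Weighted total:
  Capstone 46 × 0.27 = 12.42
  Discussion 79 × 0.14 = 11.06
  Oral exam 92 × 0.09 = 8.28
  Reading responses 83 × 0.06 = 4.98
  Homework 83.5 × 0.13 = 10.855
  Studio work 79 × 0.14 = 11.06
  Participation 87.5 × 0.1 = 8.75
  Term paper 63.5 × 0.07 = 4.445
Sum = 71.85
71.85 is ≥ 71 and < 81 → C

C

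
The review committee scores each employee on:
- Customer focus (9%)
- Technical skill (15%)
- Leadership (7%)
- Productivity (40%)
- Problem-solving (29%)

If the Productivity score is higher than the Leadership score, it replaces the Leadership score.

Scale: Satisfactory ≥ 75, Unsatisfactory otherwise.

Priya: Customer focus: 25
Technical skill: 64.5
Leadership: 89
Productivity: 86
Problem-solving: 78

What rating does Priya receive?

Satisfactory

Productivity (86) ≤ Leadership (89), so Leadership stays at 89.
Weighted total:
  Customer focus 25 × 0.09 = 2.25
  Technical skill 64.5 × 0.15 = 9.675
  Leadership 89 × 0.07 = 6.23
  Productivity 86 × 0.4 = 34.4
  Problem-solving 78 × 0.29 = 22.62
Sum = 75.175
75.175 ≥ 75 → Satisfactory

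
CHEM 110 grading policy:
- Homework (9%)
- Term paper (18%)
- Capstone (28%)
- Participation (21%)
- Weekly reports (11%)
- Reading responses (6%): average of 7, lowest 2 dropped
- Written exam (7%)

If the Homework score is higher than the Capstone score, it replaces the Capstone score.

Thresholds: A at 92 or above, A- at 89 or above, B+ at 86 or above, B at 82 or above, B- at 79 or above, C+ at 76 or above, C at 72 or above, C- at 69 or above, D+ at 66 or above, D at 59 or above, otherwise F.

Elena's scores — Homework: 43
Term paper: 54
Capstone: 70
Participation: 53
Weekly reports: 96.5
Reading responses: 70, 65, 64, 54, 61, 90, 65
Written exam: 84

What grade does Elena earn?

D

Reading responses: drop 54, 61 → average of remaining 5 = 354/5 = 70.8
Homework (43) ≤ Capstone (70), so Capstone stays at 70.
Weighted total:
  Homework 43 × 0.09 = 3.87
  Term paper 54 × 0.18 = 9.72
  Capstone 70 × 0.28 = 19.6
  Participation 53 × 0.21 = 11.13
  Weekly reports 96.5 × 0.11 = 10.615
  Reading responses 70.8 × 0.06 = 4.248
  Written exam 84 × 0.07 = 5.88
Sum = 65.063
65.063 is ≥ 59 and < 66 → D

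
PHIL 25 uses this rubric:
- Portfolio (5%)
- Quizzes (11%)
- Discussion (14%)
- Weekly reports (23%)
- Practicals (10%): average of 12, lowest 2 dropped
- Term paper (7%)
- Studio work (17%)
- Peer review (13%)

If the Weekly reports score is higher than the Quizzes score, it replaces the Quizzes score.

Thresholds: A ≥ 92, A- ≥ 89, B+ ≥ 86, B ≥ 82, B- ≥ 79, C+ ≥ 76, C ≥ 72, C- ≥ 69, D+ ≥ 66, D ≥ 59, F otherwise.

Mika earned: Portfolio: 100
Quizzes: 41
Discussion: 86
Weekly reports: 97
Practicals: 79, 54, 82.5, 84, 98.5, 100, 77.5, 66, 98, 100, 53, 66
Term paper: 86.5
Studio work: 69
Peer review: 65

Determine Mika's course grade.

B

Practicals: drop 53, 54 → average of remaining 10 = 851.5/10 = 85.15
Weekly reports (97) > Quizzes (41), so Quizzes counts as 97.
Weighted total:
  Portfolio 100 × 0.05 = 5
  Quizzes 97 × 0.11 = 10.67
  Discussion 86 × 0.14 = 12.04
  Weekly reports 97 × 0.23 = 22.31
  Practicals 85.15 × 0.1 = 8.515
  Term paper 86.5 × 0.07 = 6.055
  Studio work 69 × 0.17 = 11.73
  Peer review 65 × 0.13 = 8.45
Sum = 84.77
84.77 is ≥ 82 and < 86 → B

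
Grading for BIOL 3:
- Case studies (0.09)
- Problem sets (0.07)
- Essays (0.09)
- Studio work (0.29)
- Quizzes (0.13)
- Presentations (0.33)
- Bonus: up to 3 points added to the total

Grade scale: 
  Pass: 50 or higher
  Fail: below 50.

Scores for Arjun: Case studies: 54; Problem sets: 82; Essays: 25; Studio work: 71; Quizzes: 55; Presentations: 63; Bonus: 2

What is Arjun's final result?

Weighted total:
  Case studies 54 × 0.09 = 4.86
  Problem sets 82 × 0.07 = 5.74
  Essays 25 × 0.09 = 2.25
  Studio work 71 × 0.29 = 20.59
  Quizzes 55 × 0.13 = 7.15
  Presentations 63 × 0.33 = 20.79
Sum = 61.38
Bonus: 61.38 + 2 = 63.38
63.38 ≥ 50 → Pass

Pass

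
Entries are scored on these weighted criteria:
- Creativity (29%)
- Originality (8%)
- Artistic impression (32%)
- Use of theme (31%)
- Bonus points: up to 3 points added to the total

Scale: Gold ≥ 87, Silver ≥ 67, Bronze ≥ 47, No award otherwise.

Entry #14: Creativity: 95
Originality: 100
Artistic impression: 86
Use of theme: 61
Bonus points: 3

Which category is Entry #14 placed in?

Silver

Weighted total:
  Creativity 95 × 0.29 = 27.55
  Originality 100 × 0.08 = 8
  Artistic impression 86 × 0.32 = 27.52
  Use of theme 61 × 0.31 = 18.91
Sum = 81.98
Bonus points: 81.98 + 3 = 84.98
84.98 is ≥ 67 and < 87 → Silver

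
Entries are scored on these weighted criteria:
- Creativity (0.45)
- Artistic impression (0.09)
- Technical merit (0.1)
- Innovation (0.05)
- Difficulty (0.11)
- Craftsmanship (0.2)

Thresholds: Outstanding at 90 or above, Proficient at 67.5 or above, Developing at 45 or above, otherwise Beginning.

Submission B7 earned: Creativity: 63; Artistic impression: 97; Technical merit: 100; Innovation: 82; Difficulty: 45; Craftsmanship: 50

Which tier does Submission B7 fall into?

Developing

Weighted total:
  Creativity 63 × 0.45 = 28.35
  Artistic impression 97 × 0.09 = 8.73
  Technical merit 100 × 0.1 = 10
  Innovation 82 × 0.05 = 4.1
  Difficulty 45 × 0.11 = 4.95
  Craftsmanship 50 × 0.2 = 10
Sum = 66.13
66.13 is ≥ 45 and < 67.5 → Developing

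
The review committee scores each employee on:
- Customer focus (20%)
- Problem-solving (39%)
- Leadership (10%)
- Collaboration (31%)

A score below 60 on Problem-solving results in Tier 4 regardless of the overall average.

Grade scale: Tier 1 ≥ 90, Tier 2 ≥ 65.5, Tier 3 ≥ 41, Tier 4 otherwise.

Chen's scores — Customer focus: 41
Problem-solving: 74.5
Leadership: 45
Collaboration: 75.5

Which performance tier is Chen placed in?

Tier 3

Problem-solving score 74.5 ≥ 60: minimum met.
Weighted total:
  Customer focus 41 × 0.2 = 8.2
  Problem-solving 74.5 × 0.39 = 29.055
  Leadership 45 × 0.1 = 4.5
  Collaboration 75.5 × 0.31 = 23.405
Sum = 65.16
65.16 is ≥ 41 and < 65.5 → Tier 3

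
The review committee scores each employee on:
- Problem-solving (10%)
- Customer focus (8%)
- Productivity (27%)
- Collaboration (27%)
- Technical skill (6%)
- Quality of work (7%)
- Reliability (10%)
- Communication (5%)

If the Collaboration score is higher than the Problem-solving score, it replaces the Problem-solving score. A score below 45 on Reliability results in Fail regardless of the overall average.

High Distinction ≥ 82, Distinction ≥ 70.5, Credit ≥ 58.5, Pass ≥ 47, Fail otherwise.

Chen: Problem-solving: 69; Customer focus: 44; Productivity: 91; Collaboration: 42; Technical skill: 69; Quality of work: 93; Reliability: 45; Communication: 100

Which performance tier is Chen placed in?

Collaboration (42) ≤ Problem-solving (69), so Problem-solving stays at 69.
Reliability score 45 ≥ 45: minimum met.
Weighted total:
  Problem-solving 69 × 0.1 = 6.9
  Customer focus 44 × 0.08 = 3.52
  Productivity 91 × 0.27 = 24.57
  Collaboration 42 × 0.27 = 11.34
  Technical skill 69 × 0.06 = 4.14
  Quality of work 93 × 0.07 = 6.51
  Reliability 45 × 0.1 = 4.5
  Communication 100 × 0.05 = 5
Sum = 66.48
66.48 is ≥ 58.5 and < 70.5 → Credit

Credit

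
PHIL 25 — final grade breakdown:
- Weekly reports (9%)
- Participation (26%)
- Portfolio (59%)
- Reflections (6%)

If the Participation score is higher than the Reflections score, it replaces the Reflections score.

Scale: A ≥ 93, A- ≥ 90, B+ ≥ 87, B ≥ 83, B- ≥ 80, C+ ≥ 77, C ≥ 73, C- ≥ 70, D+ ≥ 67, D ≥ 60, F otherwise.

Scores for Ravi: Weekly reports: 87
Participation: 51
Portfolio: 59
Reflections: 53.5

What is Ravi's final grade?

F

Participation (51) ≤ Reflections (53.5), so Reflections stays at 53.5.
Weighted total:
  Weekly reports 87 × 0.09 = 7.83
  Participation 51 × 0.26 = 13.26
  Portfolio 59 × 0.59 = 34.81
  Reflections 53.5 × 0.06 = 3.21
Sum = 59.11
59.11 < 60 → F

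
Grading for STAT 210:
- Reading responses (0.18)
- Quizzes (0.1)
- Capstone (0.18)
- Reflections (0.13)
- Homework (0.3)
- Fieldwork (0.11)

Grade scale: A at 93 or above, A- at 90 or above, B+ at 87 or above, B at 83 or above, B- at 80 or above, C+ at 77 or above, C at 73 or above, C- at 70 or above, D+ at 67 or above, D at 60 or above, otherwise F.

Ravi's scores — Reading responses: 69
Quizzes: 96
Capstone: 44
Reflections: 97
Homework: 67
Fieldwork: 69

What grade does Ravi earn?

C-

Weighted total:
  Reading responses 69 × 0.18 = 12.42
  Quizzes 96 × 0.1 = 9.6
  Capstone 44 × 0.18 = 7.92
  Reflections 97 × 0.13 = 12.61
  Homework 67 × 0.3 = 20.1
  Fieldwork 69 × 0.11 = 7.59
Sum = 70.24
70.24 is ≥ 70 and < 73 → C-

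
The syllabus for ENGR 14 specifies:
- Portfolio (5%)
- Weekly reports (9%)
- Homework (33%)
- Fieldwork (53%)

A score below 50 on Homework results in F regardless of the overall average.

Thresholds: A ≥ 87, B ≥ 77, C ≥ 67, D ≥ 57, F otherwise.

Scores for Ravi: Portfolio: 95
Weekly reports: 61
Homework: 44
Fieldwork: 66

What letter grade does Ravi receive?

F

Homework score 44 < 50: minimum not met.
Weighted total:
  Portfolio 95 × 0.05 = 4.75
  Weekly reports 61 × 0.09 = 5.49
  Homework 44 × 0.33 = 14.52
  Fieldwork 66 × 0.53 = 34.98
Sum = 59.74
Because the Homework minimum was not met, the result is F.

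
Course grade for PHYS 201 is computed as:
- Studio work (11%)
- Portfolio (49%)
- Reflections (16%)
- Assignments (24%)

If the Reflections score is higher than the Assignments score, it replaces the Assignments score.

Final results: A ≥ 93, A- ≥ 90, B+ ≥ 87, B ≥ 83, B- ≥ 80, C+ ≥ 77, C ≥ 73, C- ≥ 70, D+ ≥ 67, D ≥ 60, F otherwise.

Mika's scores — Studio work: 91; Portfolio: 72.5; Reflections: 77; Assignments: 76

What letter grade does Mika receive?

Reflections (77) > Assignments (76), so Assignments counts as 77.
Weighted total:
  Studio work 91 × 0.11 = 10.01
  Portfolio 72.5 × 0.49 = 35.525
  Reflections 77 × 0.16 = 12.32
  Assignments 77 × 0.24 = 18.48
Sum = 76.335
76.335 is ≥ 73 and < 77 → C

C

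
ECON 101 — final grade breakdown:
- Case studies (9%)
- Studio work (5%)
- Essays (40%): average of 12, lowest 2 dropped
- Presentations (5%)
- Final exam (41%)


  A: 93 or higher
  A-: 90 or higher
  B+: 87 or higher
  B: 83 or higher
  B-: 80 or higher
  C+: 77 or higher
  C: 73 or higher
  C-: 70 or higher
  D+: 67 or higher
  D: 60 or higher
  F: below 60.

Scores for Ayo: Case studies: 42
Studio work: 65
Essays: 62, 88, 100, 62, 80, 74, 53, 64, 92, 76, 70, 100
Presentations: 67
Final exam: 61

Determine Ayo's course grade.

Essays: drop 53, 62 → average of remaining 10 = 806/10 = 80.6
Weighted total:
  Case studies 42 × 0.09 = 3.78
  Studio work 65 × 0.05 = 3.25
  Essays 80.6 × 0.4 = 32.24
  Presentations 67 × 0.05 = 3.35
  Final exam 61 × 0.41 = 25.01
Sum = 67.63
67.63 is ≥ 67 and < 70 → D+

D+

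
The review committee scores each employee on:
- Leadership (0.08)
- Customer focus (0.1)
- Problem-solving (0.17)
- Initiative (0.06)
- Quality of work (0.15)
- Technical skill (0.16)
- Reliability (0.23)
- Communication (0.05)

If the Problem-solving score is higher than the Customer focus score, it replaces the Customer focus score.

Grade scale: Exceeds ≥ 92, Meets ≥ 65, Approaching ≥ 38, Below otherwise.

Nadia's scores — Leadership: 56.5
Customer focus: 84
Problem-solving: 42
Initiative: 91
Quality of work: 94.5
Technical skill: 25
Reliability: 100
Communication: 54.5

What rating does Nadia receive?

Problem-solving (42) ≤ Customer focus (84), so Customer focus stays at 84.
Weighted total:
  Leadership 56.5 × 0.08 = 4.52
  Customer focus 84 × 0.1 = 8.4
  Problem-solving 42 × 0.17 = 7.14
  Initiative 91 × 0.06 = 5.46
  Quality of work 94.5 × 0.15 = 14.175
  Technical skill 25 × 0.16 = 4
  Reliability 100 × 0.23 = 23
  Communication 54.5 × 0.05 = 2.725
Sum = 69.42
69.42 is ≥ 65 and < 92 → Meets

Meets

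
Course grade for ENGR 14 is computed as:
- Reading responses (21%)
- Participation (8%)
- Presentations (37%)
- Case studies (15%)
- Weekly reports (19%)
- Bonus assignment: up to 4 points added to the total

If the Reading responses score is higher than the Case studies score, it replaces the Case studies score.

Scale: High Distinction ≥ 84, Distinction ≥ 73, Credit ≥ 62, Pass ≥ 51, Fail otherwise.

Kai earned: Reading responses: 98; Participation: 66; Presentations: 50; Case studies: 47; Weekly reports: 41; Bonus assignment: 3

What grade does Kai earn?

Reading responses (98) > Case studies (47), so Case studies counts as 98.
Weighted total:
  Reading responses 98 × 0.21 = 20.58
  Participation 66 × 0.08 = 5.28
  Presentations 50 × 0.37 = 18.5
  Case studies 98 × 0.15 = 14.7
  Weekly reports 41 × 0.19 = 7.79
Sum = 66.85
Bonus assignment: 66.85 + 3 = 69.85
69.85 is ≥ 62 and < 73 → Credit

Credit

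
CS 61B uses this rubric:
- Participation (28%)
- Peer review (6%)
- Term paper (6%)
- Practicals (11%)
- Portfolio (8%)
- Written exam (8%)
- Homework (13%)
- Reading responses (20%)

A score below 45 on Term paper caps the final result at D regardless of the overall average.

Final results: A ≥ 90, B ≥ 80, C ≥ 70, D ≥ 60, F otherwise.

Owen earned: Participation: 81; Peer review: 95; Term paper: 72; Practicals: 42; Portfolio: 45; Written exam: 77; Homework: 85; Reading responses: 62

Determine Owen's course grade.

C

Term paper score 72 ≥ 45: minimum met.
Weighted total:
  Participation 81 × 0.28 = 22.68
  Peer review 95 × 0.06 = 5.7
  Term paper 72 × 0.06 = 4.32
  Practicals 42 × 0.11 = 4.62
  Portfolio 45 × 0.08 = 3.6
  Written exam 77 × 0.08 = 6.16
  Homework 85 × 0.13 = 11.05
  Reading responses 62 × 0.2 = 12.4
Sum = 70.53
70.53 is ≥ 70 and < 80 → C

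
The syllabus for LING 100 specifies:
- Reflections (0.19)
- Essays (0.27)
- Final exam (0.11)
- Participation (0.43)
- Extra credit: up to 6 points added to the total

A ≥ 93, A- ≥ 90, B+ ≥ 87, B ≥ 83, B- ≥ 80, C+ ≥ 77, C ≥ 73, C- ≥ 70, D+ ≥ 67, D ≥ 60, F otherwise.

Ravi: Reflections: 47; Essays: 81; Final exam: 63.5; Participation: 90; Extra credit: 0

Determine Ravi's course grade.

Weighted total:
  Reflections 47 × 0.19 = 8.93
  Essays 81 × 0.27 = 21.87
  Final exam 63.5 × 0.11 = 6.985
  Participation 90 × 0.43 = 38.7
Sum = 76.485
Extra credit: 76.485 + 0 = 76.485
76.485 is ≥ 73 and < 77 → C

C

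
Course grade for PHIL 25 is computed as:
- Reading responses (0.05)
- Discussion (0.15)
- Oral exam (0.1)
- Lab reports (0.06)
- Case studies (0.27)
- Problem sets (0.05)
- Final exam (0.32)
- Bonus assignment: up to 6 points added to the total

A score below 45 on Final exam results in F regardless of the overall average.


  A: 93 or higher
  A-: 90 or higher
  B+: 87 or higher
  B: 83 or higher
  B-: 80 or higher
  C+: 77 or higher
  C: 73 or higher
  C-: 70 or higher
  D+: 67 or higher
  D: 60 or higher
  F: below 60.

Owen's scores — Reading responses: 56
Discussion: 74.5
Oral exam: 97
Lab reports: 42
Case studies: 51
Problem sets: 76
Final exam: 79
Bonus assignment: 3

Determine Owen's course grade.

C-

Final exam score 79 ≥ 45: minimum met.
Weighted total:
  Reading responses 56 × 0.05 = 2.8
  Discussion 74.5 × 0.15 = 11.175
  Oral exam 97 × 0.1 = 9.7
  Lab reports 42 × 0.06 = 2.52
  Case studies 51 × 0.27 = 13.77
  Problem sets 76 × 0.05 = 3.8
  Final exam 79 × 0.32 = 25.28
Sum = 69.045
Bonus assignment: 69.045 + 3 = 72.045
72.045 is ≥ 70 and < 73 → C-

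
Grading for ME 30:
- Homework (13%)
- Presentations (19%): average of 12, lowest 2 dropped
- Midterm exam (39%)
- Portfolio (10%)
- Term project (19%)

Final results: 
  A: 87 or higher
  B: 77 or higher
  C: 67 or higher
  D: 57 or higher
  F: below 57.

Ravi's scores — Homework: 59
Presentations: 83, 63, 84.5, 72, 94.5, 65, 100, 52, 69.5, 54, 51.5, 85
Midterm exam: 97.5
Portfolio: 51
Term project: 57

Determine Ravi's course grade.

Presentations: drop 51.5, 52 → average of remaining 10 = 770.5/10 = 77.05
Weighted total:
  Homework 59 × 0.13 = 7.67
  Presentations 77.05 × 0.19 = 14.6395
  Midterm exam 97.5 × 0.39 = 38.025
  Portfolio 51 × 0.1 = 5.1
  Term project 57 × 0.19 = 10.83
Sum = 76.2645
76.2645 is ≥ 67 and < 77 → C

C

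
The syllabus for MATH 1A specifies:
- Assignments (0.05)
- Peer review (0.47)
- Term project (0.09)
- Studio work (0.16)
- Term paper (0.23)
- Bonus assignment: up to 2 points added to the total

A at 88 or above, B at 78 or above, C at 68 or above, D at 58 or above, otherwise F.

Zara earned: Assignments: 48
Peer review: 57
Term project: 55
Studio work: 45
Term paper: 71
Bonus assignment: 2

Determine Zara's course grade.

Weighted total:
  Assignments 48 × 0.05 = 2.4
  Peer review 57 × 0.47 = 26.79
  Term project 55 × 0.09 = 4.95
  Studio work 45 × 0.16 = 7.2
  Term paper 71 × 0.23 = 16.33
Sum = 57.67
Bonus assignment: 57.67 + 2 = 59.67
59.67 is ≥ 58 and < 68 → D

D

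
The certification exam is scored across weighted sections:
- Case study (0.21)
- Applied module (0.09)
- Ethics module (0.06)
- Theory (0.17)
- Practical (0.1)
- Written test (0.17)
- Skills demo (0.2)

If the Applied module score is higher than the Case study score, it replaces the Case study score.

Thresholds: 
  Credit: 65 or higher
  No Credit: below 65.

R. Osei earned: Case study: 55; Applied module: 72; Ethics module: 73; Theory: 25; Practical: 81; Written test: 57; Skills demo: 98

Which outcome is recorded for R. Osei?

Applied module (72) > Case study (55), so Case study counts as 72.
Weighted total:
  Case study 72 × 0.21 = 15.12
  Applied module 72 × 0.09 = 6.48
  Ethics module 73 × 0.06 = 4.38
  Theory 25 × 0.17 = 4.25
  Practical 81 × 0.1 = 8.1
  Written test 57 × 0.17 = 9.69
  Skills demo 98 × 0.2 = 19.6
Sum = 67.62
67.62 ≥ 65 → Credit

Credit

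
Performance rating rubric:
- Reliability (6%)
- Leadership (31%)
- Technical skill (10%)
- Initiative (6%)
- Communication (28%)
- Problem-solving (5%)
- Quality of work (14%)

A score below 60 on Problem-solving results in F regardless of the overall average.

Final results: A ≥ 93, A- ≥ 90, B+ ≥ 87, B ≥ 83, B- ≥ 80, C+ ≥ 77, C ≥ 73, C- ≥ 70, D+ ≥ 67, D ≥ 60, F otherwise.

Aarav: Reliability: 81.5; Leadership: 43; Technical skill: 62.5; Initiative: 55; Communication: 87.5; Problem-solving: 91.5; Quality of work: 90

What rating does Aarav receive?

D+

Problem-solving score 91.5 ≥ 60: minimum met.
Weighted total:
  Reliability 81.5 × 0.06 = 4.89
  Leadership 43 × 0.31 = 13.33
  Technical skill 62.5 × 0.1 = 6.25
  Initiative 55 × 0.06 = 3.3
  Communication 87.5 × 0.28 = 24.5
  Problem-solving 91.5 × 0.05 = 4.575
  Quality of work 90 × 0.14 = 12.6
Sum = 69.445
69.445 is ≥ 67 and < 70 → D+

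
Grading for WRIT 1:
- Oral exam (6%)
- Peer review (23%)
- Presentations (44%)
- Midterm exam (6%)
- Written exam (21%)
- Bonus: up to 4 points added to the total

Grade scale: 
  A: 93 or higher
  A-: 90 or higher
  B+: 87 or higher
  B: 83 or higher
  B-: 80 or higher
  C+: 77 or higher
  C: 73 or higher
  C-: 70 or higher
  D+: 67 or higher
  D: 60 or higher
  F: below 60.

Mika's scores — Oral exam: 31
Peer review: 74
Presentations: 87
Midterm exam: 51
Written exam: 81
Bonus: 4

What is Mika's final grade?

B-

Weighted total:
  Oral exam 31 × 0.06 = 1.86
  Peer review 74 × 0.23 = 17.02
  Presentations 87 × 0.44 = 38.28
  Midterm exam 51 × 0.06 = 3.06
  Written exam 81 × 0.21 = 17.01
Sum = 77.23
Bonus: 77.23 + 4 = 81.23
81.23 is ≥ 80 and < 83 → B-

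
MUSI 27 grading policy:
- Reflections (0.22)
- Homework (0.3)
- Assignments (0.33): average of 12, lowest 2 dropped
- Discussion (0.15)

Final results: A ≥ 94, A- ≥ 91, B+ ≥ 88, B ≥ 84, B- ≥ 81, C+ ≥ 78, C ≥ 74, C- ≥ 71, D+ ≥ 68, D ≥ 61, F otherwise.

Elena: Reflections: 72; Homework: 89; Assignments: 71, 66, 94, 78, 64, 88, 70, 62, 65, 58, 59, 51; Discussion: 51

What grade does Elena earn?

Assignments: drop 51, 58 → average of remaining 10 = 717/10 = 71.7
Weighted total:
  Reflections 72 × 0.22 = 15.84
  Homework 89 × 0.3 = 26.7
  Assignments 71.7 × 0.33 = 23.661
  Discussion 51 × 0.15 = 7.65
Sum = 73.851
73.851 is ≥ 71 and < 74 → C-

C-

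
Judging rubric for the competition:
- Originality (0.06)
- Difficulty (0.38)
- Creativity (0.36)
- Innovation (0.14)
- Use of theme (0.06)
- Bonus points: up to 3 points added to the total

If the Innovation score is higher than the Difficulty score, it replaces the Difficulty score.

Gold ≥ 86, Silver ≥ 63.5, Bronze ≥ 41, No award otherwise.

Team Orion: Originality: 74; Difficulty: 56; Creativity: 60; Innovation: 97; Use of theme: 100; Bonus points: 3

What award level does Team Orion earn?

Innovation (97) > Difficulty (56), so Difficulty counts as 97.
Weighted total:
  Originality 74 × 0.06 = 4.44
  Difficulty 97 × 0.38 = 36.86
  Creativity 60 × 0.36 = 21.6
  Innovation 97 × 0.14 = 13.58
  Use of theme 100 × 0.06 = 6
Sum = 82.48
Bonus points: 82.48 + 3 = 85.48
85.48 is ≥ 63.5 and < 86 → Silver

Silver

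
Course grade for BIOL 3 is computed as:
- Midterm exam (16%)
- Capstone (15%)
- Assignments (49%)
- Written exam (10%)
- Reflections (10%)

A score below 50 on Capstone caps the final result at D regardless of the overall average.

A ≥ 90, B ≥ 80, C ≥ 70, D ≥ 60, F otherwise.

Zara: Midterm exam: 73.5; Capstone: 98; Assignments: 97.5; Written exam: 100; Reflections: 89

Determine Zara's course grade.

A

Capstone score 98 ≥ 50: minimum met.
Weighted total:
  Midterm exam 73.5 × 0.16 = 11.76
  Capstone 98 × 0.15 = 14.7
  Assignments 97.5 × 0.49 = 47.775
  Written exam 100 × 0.1 = 10
  Reflections 89 × 0.1 = 8.9
Sum = 93.135
93.135 ≥ 90 → A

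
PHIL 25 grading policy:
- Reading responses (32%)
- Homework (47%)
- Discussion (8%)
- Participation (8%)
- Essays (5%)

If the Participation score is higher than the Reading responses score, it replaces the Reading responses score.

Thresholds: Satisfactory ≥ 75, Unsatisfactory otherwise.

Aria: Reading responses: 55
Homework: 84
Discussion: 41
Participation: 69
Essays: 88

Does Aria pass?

Participation (69) > Reading responses (55), so Reading responses counts as 69.
Weighted total:
  Reading responses 69 × 0.32 = 22.08
  Homework 84 × 0.47 = 39.48
  Discussion 41 × 0.08 = 3.28
  Participation 69 × 0.08 = 5.52
  Essays 88 × 0.05 = 4.4
Sum = 74.76
74.76 < 75 → Unsatisfactory

Unsatisfactory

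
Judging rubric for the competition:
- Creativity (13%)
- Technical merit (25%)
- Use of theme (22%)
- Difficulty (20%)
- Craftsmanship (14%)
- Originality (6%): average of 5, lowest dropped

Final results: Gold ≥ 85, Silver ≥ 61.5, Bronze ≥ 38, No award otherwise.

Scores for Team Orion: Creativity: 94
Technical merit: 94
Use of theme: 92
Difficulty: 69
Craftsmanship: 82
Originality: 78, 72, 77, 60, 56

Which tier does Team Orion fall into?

Gold

Originality: drop 56 → average of remaining 4 = 287/4 = 71.75
Weighted total:
  Creativity 94 × 0.13 = 12.22
  Technical merit 94 × 0.25 = 23.5
  Use of theme 92 × 0.22 = 20.24
  Difficulty 69 × 0.2 = 13.8
  Craftsmanship 82 × 0.14 = 11.48
  Originality 71.75 × 0.06 = 4.305
Sum = 85.545
85.545 ≥ 85 → Gold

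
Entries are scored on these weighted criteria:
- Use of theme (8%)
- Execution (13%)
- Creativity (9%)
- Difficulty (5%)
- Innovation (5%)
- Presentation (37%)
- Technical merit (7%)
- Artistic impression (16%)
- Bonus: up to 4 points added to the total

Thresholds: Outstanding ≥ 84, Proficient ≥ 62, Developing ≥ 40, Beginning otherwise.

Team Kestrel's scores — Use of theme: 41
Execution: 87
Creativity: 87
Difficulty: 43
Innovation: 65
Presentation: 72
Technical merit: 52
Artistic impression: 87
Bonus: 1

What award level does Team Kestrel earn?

Weighted total:
  Use of theme 41 × 0.08 = 3.28
  Execution 87 × 0.13 = 11.31
  Creativity 87 × 0.09 = 7.83
  Difficulty 43 × 0.05 = 2.15
  Innovation 65 × 0.05 = 3.25
  Presentation 72 × 0.37 = 26.64
  Technical merit 52 × 0.07 = 3.64
  Artistic impression 87 × 0.16 = 13.92
Sum = 72.02
Bonus: 72.02 + 1 = 73.02
73.02 is ≥ 62 and < 84 → Proficient

Proficient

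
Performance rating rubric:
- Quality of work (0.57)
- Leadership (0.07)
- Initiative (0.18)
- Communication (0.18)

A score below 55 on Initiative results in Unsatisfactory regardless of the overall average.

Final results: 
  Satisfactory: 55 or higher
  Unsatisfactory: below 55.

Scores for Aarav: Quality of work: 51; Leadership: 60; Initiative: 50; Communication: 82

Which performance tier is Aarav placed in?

Initiative score 50 < 55: minimum not met.
Weighted total:
  Quality of work 51 × 0.57 = 29.07
  Leadership 60 × 0.07 = 4.2
  Initiative 50 × 0.18 = 9
  Communication 82 × 0.18 = 14.76
Sum = 57.03
Because the Initiative minimum was not met, the result is Unsatisfactory.

Unsatisfactory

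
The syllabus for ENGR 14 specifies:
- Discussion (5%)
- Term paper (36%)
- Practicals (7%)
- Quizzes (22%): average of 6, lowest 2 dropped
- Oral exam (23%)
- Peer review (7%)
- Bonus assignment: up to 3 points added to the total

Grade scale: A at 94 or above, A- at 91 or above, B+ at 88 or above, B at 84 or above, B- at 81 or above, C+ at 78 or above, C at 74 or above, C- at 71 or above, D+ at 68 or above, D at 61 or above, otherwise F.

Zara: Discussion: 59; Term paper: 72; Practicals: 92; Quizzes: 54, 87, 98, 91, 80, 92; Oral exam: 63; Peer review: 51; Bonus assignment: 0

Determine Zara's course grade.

Quizzes: drop 54, 80 → average of remaining 4 = 368/4 = 92
Weighted total:
  Discussion 59 × 0.05 = 2.95
  Term paper 72 × 0.36 = 25.92
  Practicals 92 × 0.07 = 6.44
  Quizzes 92 × 0.22 = 20.24
  Oral exam 63 × 0.23 = 14.49
  Peer review 51 × 0.07 = 3.57
Sum = 73.61
Bonus assignment: 73.61 + 0 = 73.61
73.61 is ≥ 71 and < 74 → C-

C-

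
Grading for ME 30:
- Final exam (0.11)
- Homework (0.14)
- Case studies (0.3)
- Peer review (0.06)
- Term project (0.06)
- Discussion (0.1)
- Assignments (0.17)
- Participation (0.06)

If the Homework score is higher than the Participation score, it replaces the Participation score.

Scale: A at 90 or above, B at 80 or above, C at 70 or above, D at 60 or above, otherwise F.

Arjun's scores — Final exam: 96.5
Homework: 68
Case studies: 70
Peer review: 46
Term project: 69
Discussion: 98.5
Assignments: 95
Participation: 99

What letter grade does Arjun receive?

C

Homework (68) ≤ Participation (99), so Participation stays at 99.
Weighted total:
  Final exam 96.5 × 0.11 = 10.615
  Homework 68 × 0.14 = 9.52
  Case studies 70 × 0.3 = 21
  Peer review 46 × 0.06 = 2.76
  Term project 69 × 0.06 = 4.14
  Discussion 98.5 × 0.1 = 9.85
  Assignments 95 × 0.17 = 16.15
  Participation 99 × 0.06 = 5.94
Sum = 79.975
79.975 is ≥ 70 and < 80 → C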